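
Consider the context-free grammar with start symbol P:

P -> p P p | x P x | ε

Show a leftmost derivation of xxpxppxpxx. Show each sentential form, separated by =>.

P=>xPx=>xxPxx=>xxpPpxx=>xxpxPxpxx=>xxpxpPpxpxx=>xxpxppxpxx

P => xPx   [P -> x P x]
xPx => xxPxx   [P -> x P x]
xxPxx => xxpPpxx   [P -> p P p]
xxpPpxx => xxpxPxpxx   [P -> x P x]
xxpxPxpxx => xxpxpPpxpxx   [P -> p P p]
xxpxpPpxpxx => xxpxppxpxx   [P -> ε]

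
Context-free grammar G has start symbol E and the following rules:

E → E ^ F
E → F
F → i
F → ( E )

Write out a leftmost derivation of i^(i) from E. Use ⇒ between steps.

E ⇒ E^F ⇒ F^F ⇒ i^F ⇒ i^(E) ⇒ i^(F) ⇒ i^(i)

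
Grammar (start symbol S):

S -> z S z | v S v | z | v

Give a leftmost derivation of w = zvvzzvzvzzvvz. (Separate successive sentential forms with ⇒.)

S ⇒ zSz   [S -> z S z]
zSz ⇒ zvSvz   [S -> v S v]
zvSvz ⇒ zvvSvvz   [S -> v S v]
zvvSvvz ⇒ zvvzSzvvz   [S -> z S z]
zvvzSzvvz ⇒ zvvzzSzzvvz   [S -> z S z]
zvvzzSzzvvz ⇒ zvvzzvSvzzvvz   [S -> v S v]
zvvzzvSvzzvvz ⇒ zvvzzvzvzzvvz   [S -> z]

S ⇒ zSz ⇒ zvSvz ⇒ zvvSvvz ⇒ zvvzSzvvz ⇒ zvvzzSzzvvz ⇒ zvvzzvSvzzvvz ⇒ zvvzzvzvzzvvz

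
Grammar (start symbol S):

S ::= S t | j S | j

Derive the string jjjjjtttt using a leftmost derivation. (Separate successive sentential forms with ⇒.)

S⇒jS⇒jSt⇒jStt⇒jSttt⇒jStttt⇒jjStttt⇒jjjStttt⇒jjjjStttt⇒jjjjjtttt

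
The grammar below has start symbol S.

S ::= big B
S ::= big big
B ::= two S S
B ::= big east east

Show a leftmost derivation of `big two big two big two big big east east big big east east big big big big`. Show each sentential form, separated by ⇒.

S ⇒ big B   [S ::= big B]
big B ⇒ big two S S   [B ::= two S S]
big two S S ⇒ big two big B S   [S ::= big B]
big two big B S ⇒ big two big two S S S   [B ::= two S S]
big two big two S S S ⇒ big two big two big B S S   [S ::= big B]
big two big two big B S S ⇒ big two big two big two S S S S   [B ::= two S S]
big two big two big two S S S S ⇒ big two big two big two big B S S S   [S ::= big B]
big two big two big two big B S S S ⇒ big two big two big two big big east east S S S   [B ::= big east east]
big two big two big two big big east east S S S ⇒ big two big two big two big big east east big B S S   [S ::= big B]
big two big two big two big big east east big B S S ⇒ big two big two big two big big east east big big east east S S   [B ::= big east east]
big two big two big two big big east east big big east east S S ⇒ big two big two big two big big east east big big east east big big S   [S ::= big big]
big two big two big two big big east east big big east east big big S ⇒ big two big two big two big big east east big big east east big big big big   [S ::= big big]

S ⇒ big B ⇒ big two S S ⇒ big two big B S ⇒ big two big two S S S ⇒ big two big two big B S S ⇒ big two big two big two S S S S ⇒ big two big two big two big B S S S ⇒ big two big two big two big big east east S S S ⇒ big two big two big two big big east east big B S S ⇒ big two big two big two big big east east big big east east S S ⇒ big two big two big two big big east east big big east east big big S ⇒ big two big two big two big big east east big big east east big big big big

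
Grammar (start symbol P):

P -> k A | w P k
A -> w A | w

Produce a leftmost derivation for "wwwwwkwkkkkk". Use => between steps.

P => wPk => wwPkk => wwwPkkk => wwwwPkkkk => wwwwwPkkkkk => wwwwwkAkkkkk => wwwwwkwkkkkk

P => wPk   [P -> w P k]
wPk => wwPkk   [P -> w P k]
wwPkk => wwwPkkk   [P -> w P k]
wwwPkkk => wwwwPkkkk   [P -> w P k]
wwwwPkkkk => wwwwwPkkkkk   [P -> w P k]
wwwwwPkkkkk => wwwwwkAkkkkk   [P -> k A]
wwwwwkAkkkkk => wwwwwkwkkkkk   [A -> w]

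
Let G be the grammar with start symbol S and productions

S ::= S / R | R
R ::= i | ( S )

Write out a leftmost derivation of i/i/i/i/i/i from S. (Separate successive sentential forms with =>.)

S => S/R   [S ::= S / R]
S/R => S/R/R   [S ::= S / R]
S/R/R => S/R/R/R   [S ::= S / R]
S/R/R/R => S/R/R/R/R   [S ::= S / R]
S/R/R/R/R => S/R/R/R/R/R   [S ::= S / R]
S/R/R/R/R/R => R/R/R/R/R/R   [S ::= R]
R/R/R/R/R/R => i/R/R/R/R/R   [R ::= i]
i/R/R/R/R/R => i/i/R/R/R/R   [R ::= i]
i/i/R/R/R/R => i/i/i/R/R/R   [R ::= i]
i/i/i/R/R/R => i/i/i/i/R/R   [R ::= i]
i/i/i/i/R/R => i/i/i/i/i/R   [R ::= i]
i/i/i/i/i/R => i/i/i/i/i/i   [R ::= i]

S => S/R => S/R/R => S/R/R/R => S/R/R/R/R => S/R/R/R/R/R => R/R/R/R/R/R => i/R/R/R/R/R => i/i/R/R/R/R => i/i/i/R/R/R => i/i/i/i/R/R => i/i/i/i/i/R => i/i/i/i/i/i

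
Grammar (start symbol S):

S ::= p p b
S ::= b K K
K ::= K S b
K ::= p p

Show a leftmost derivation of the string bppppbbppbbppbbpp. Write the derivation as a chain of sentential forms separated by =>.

S => bKK   [S ::= b K K]
bKK => bKSbK   [K ::= K S b]
bKSbK => bKSbSbK   [K ::= K S b]
bKSbSbK => bKSbSbSbK   [K ::= K S b]
bKSbSbSbK => bppSbSbSbK   [K ::= p p]
bppSbSbSbK => bppppbbSbSbK   [S ::= p p b]
bppppbbSbSbK => bppppbbppbbSbK   [S ::= p p b]
bppppbbppbbSbK => bppppbbppbbppbbK   [S ::= p p b]
bppppbbppbbppbbK => bppppbbppbbppbbpp   [K ::= p p]

S=>bKK=>bKSbK=>bKSbSbK=>bKSbSbSbK=>bppSbSbSbK=>bppppbbSbSbK=>bppppbbppbbSbK=>bppppbbppbbppbbK=>bppppbbppbbppbbpp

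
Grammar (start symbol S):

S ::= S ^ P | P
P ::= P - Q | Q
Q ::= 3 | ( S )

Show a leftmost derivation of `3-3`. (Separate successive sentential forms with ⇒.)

S ⇒ P ⇒ P-Q ⇒ Q-Q ⇒ 3-Q ⇒ 3-3

S ⇒ P   [S ::= P]
P ⇒ P-Q   [P ::= P - Q]
P-Q ⇒ Q-Q   [P ::= Q]
Q-Q ⇒ 3-Q   [Q ::= 3]
3-Q ⇒ 3-3   [Q ::= 3]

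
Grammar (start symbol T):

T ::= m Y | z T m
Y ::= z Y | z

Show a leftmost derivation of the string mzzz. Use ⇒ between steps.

T ⇒ mY   [T ::= m Y]
mY ⇒ mzY   [Y ::= z Y]
mzY ⇒ mzzY   [Y ::= z Y]
mzzY ⇒ mzzz   [Y ::= z]

T ⇒ mY ⇒ mzY ⇒ mzzY ⇒ mzzz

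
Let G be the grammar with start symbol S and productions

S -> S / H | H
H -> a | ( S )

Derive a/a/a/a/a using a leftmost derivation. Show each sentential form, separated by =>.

S => S/H => S/H/H => S/H/H/H => S/H/H/H/H => H/H/H/H/H => a/H/H/H/H => a/a/H/H/H => a/a/a/H/H => a/a/a/a/H => a/a/a/a/a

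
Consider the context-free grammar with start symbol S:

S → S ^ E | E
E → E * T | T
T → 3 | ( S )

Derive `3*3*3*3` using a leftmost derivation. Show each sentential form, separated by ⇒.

S ⇒ E ⇒ E*T ⇒ E*T*T ⇒ E*T*T*T ⇒ T*T*T*T ⇒ 3*T*T*T ⇒ 3*3*T*T ⇒ 3*3*3*T ⇒ 3*3*3*3

S ⇒ E   [S → E]
E ⇒ E*T   [E → E * T]
E*T ⇒ E*T*T   [E → E * T]
E*T*T ⇒ E*T*T*T   [E → E * T]
E*T*T*T ⇒ T*T*T*T   [E → T]
T*T*T*T ⇒ 3*T*T*T   [T → 3]
3*T*T*T ⇒ 3*3*T*T   [T → 3]
3*3*T*T ⇒ 3*3*3*T   [T → 3]
3*3*3*T ⇒ 3*3*3*3   [T → 3]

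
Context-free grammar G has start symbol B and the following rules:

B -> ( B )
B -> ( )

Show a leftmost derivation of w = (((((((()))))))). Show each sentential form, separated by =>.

B=>(B)=>((B))=>(((B)))=>((((B))))=>(((((B)))))=>((((((B))))))=>(((((((B)))))))=>(((((((())))))))

B => (B)   [B -> ( B )]
(B) => ((B))   [B -> ( B )]
((B)) => (((B)))   [B -> ( B )]
(((B))) => ((((B))))   [B -> ( B )]
((((B)))) => (((((B)))))   [B -> ( B )]
(((((B))))) => ((((((B))))))   [B -> ( B )]
((((((B)))))) => (((((((B)))))))   [B -> ( B )]
(((((((B))))))) => (((((((())))))))   [B -> ( )]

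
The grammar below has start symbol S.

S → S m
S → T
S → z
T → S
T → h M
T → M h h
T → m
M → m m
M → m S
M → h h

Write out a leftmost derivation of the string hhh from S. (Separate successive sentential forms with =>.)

S => T   [S → T]
T => hM   [T → h M]
hM => hhh   [M → h h]

S => T => hM => hhh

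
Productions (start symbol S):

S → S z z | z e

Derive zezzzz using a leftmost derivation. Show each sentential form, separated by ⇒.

S⇒Szz⇒Szzzz⇒zezzzz

S ⇒ Szz   [S → S z z]
Szz ⇒ Szzzz   [S → S z z]
Szzzz ⇒ zezzzz   [S → z e]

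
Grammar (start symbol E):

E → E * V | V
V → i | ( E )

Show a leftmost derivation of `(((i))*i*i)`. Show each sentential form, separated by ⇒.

E ⇒ V   [E → V]
V ⇒ (E)   [V → ( E )]
(E) ⇒ (E*V)   [E → E * V]
(E*V) ⇒ (E*V*V)   [E → E * V]
(E*V*V) ⇒ (V*V*V)   [E → V]
(V*V*V) ⇒ ((E)*V*V)   [V → ( E )]
((E)*V*V) ⇒ ((V)*V*V)   [E → V]
((V)*V*V) ⇒ (((E))*V*V)   [V → ( E )]
(((E))*V*V) ⇒ (((V))*V*V)   [E → V]
(((V))*V*V) ⇒ (((i))*V*V)   [V → i]
(((i))*V*V) ⇒ (((i))*i*V)   [V → i]
(((i))*i*V) ⇒ (((i))*i*i)   [V → i]

E⇒V⇒(E)⇒(E*V)⇒(E*V*V)⇒(V*V*V)⇒((E)*V*V)⇒((V)*V*V)⇒(((E))*V*V)⇒(((V))*V*V)⇒(((i))*V*V)⇒(((i))*i*V)⇒(((i))*i*i)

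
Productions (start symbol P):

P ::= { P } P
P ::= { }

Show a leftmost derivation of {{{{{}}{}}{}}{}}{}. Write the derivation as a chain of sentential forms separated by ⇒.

P ⇒ {P}P ⇒ {{P}P}P ⇒ {{{P}P}P}P ⇒ {{{{P}P}P}P}P ⇒ {{{{{}}P}P}P}P ⇒ {{{{{}}{}}P}P}P ⇒ {{{{{}}{}}{}}P}P ⇒ {{{{{}}{}}{}}{}}P ⇒ {{{{{}}{}}{}}{}}{}

P ⇒ {P}P   [P ::= { P } P]
{P}P ⇒ {{P}P}P   [P ::= { P } P]
{{P}P}P ⇒ {{{P}P}P}P   [P ::= { P } P]
{{{P}P}P}P ⇒ {{{{P}P}P}P}P   [P ::= { P } P]
{{{{P}P}P}P}P ⇒ {{{{{}}P}P}P}P   [P ::= { }]
{{{{{}}P}P}P}P ⇒ {{{{{}}{}}P}P}P   [P ::= { }]
{{{{{}}{}}P}P}P ⇒ {{{{{}}{}}{}}P}P   [P ::= { }]
{{{{{}}{}}{}}P}P ⇒ {{{{{}}{}}{}}{}}P   [P ::= { }]
{{{{{}}{}}{}}{}}P ⇒ {{{{{}}{}}{}}{}}{}   [P ::= { }]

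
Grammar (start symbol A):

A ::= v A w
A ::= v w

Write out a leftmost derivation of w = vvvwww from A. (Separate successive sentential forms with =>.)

A => vAw   [A ::= v A w]
vAw => vvAww   [A ::= v A w]
vvAww => vvvwww   [A ::= v w]

A => vAw => vvAww => vvvwww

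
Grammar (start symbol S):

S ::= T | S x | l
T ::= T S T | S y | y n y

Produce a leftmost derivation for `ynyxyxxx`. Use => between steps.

S => Sx => Sxx => Sxxx => Txxx => Syxxx => Sxyxxx => Txyxxx => ynyxyxxx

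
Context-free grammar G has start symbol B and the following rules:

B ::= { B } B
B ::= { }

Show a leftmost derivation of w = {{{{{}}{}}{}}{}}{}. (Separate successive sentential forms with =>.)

B => {B}B   [B ::= { B } B]
{B}B => {{B}B}B   [B ::= { B } B]
{{B}B}B => {{{B}B}B}B   [B ::= { B } B]
{{{B}B}B}B => {{{{B}B}B}B}B   [B ::= { B } B]
{{{{B}B}B}B}B => {{{{{}}B}B}B}B   [B ::= { }]
{{{{{}}B}B}B}B => {{{{{}}{}}B}B}B   [B ::= { }]
{{{{{}}{}}B}B}B => {{{{{}}{}}{}}B}B   [B ::= { }]
{{{{{}}{}}{}}B}B => {{{{{}}{}}{}}{}}B   [B ::= { }]
{{{{{}}{}}{}}{}}B => {{{{{}}{}}{}}{}}{}   [B ::= { }]

B=>{B}B=>{{B}B}B=>{{{B}B}B}B=>{{{{B}B}B}B}B=>{{{{{}}B}B}B}B=>{{{{{}}{}}B}B}B=>{{{{{}}{}}{}}B}B=>{{{{{}}{}}{}}{}}B=>{{{{{}}{}}{}}{}}{}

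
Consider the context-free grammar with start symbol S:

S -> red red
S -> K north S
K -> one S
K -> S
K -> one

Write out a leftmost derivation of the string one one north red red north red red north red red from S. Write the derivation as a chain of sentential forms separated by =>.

S => K north S => one S north S => one K north S north S => one one north S north S => one one north red red north S => one one north red red north K north S => one one north red red north S north S => one one north red red north red red north S => one one north red red north red red north red red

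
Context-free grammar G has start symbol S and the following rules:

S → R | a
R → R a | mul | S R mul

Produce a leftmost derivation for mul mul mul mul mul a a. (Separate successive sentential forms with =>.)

S => R   [S → R]
R => R a   [R → R a]
R a => R a a   [R → R a]
R a a => S R mul a a   [R → S R mul]
S R mul a a => R R mul a a   [S → R]
R R mul a a => S R mul R mul a a   [R → S R mul]
S R mul R mul a a => R R mul R mul a a   [S → R]
R R mul R mul a a => mul R mul R mul a a   [R → mul]
mul R mul R mul a a => mul mul mul R mul a a   [R → mul]
mul mul mul R mul a a => mul mul mul mul mul a a   [R → mul]

S => R => R a => R a a => S R mul a a => R R mul a a => S R mul R mul a a => R R mul R mul a a => mul R mul R mul a a => mul mul mul R mul a a => mul mul mul mul mul a a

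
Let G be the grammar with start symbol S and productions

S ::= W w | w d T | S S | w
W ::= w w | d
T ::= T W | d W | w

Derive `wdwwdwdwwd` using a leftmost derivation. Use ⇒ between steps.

S⇒SS⇒wdTS⇒wdwS⇒wdwwdT⇒wdwwdTW⇒wdwwdTWW⇒wdwwdTWWW⇒wdwwdwWWW⇒wdwwdwdWW⇒wdwwdwdwwW⇒wdwwdwdwwd

S ⇒ SS   [S ::= S S]
SS ⇒ wdTS   [S ::= w d T]
wdTS ⇒ wdwS   [T ::= w]
wdwS ⇒ wdwwdT   [S ::= w d T]
wdwwdT ⇒ wdwwdTW   [T ::= T W]
wdwwdTW ⇒ wdwwdTWW   [T ::= T W]
wdwwdTWW ⇒ wdwwdTWWW   [T ::= T W]
wdwwdTWWW ⇒ wdwwdwWWW   [T ::= w]
wdwwdwWWW ⇒ wdwwdwdWW   [W ::= d]
wdwwdwdWW ⇒ wdwwdwdwwW   [W ::= w w]
wdwwdwdwwW ⇒ wdwwdwdwwd   [W ::= d]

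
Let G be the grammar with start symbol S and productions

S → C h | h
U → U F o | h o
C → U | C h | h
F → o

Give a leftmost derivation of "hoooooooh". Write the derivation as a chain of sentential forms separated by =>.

S => Ch   [S → C h]
Ch => Uh   [C → U]
Uh => UFoh   [U → U F o]
UFoh => UFoFoh   [U → U F o]
UFoFoh => UFoFoFoh   [U → U F o]
UFoFoFoh => hoFoFoFoh   [U → h o]
hoFoFoFoh => hoooFoFoh   [F → o]
hoooFoFoh => hoooooFoh   [F → o]
hoooooFoh => hoooooooh   [F → o]

S => Ch => Uh => UFoh => UFoFoh => UFoFoFoh => hoFoFoFoh => hoooFoFoh => hoooooFoh => hoooooooh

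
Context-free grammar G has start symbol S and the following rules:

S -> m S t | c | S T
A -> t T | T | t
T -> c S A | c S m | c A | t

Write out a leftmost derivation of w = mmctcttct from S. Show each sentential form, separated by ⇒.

S⇒ST⇒mStT⇒mSTtT⇒mmStTtT⇒mmctTtT⇒mmctcAtT⇒mmctcttT⇒mmctcttcA⇒mmctcttct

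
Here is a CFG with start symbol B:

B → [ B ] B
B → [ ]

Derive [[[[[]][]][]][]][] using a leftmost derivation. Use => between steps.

B=>[B]B=>[[B]B]B=>[[[B]B]B]B=>[[[[B]B]B]B]B=>[[[[[]]B]B]B]B=>[[[[[]][]]B]B]B=>[[[[[]][]][]]B]B=>[[[[[]][]][]][]]B=>[[[[[]][]][]][]][]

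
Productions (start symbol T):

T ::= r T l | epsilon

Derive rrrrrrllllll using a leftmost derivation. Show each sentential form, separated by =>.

T => rTl   [T ::= r T l]
rTl => rrTll   [T ::= r T l]
rrTll => rrrTlll   [T ::= r T l]
rrrTlll => rrrrTllll   [T ::= r T l]
rrrrTllll => rrrrrTlllll   [T ::= r T l]
rrrrrTlllll => rrrrrrTllllll   [T ::= r T l]
rrrrrrTllllll => rrrrrrllllll   [T ::= epsilon]

T => rTl => rrTll => rrrTlll => rrrrTllll => rrrrrTlllll => rrrrrrTllllll => rrrrrrllllll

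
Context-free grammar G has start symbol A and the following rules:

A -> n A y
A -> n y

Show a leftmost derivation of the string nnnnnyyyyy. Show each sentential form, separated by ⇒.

A ⇒ nAy ⇒ nnAyy ⇒ nnnAyyy ⇒ nnnnAyyyy ⇒ nnnnnyyyyy

A ⇒ nAy   [A -> n A y]
nAy ⇒ nnAyy   [A -> n A y]
nnAyy ⇒ nnnAyyy   [A -> n A y]
nnnAyyy ⇒ nnnnAyyyy   [A -> n A y]
nnnnAyyyy ⇒ nnnnnyyyyy   [A -> n y]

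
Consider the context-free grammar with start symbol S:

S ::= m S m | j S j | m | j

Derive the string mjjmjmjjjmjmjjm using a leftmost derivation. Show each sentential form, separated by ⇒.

S ⇒ mSm   [S ::= m S m]
mSm ⇒ mjSjm   [S ::= j S j]
mjSjm ⇒ mjjSjjm   [S ::= j S j]
mjjSjjm ⇒ mjjmSmjjm   [S ::= m S m]
mjjmSmjjm ⇒ mjjmjSjmjjm   [S ::= j S j]
mjjmjSjmjjm ⇒ mjjmjmSmjmjjm   [S ::= m S m]
mjjmjmSmjmjjm ⇒ mjjmjmjSjmjmjjm   [S ::= j S j]
mjjmjmjSjmjmjjm ⇒ mjjmjmjjjmjmjjm   [S ::= j]

S ⇒ mSm ⇒ mjSjm ⇒ mjjSjjm ⇒ mjjmSmjjm ⇒ mjjmjSjmjjm ⇒ mjjmjmSmjmjjm ⇒ mjjmjmjSjmjmjjm ⇒ mjjmjmjjjmjmjjm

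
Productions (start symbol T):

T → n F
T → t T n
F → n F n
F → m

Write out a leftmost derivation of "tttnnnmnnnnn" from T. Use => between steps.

T => tTn => ttTnn => tttTnnn => tttnFnnn => tttnnFnnnn => tttnnnFnnnnn => tttnnnmnnnnn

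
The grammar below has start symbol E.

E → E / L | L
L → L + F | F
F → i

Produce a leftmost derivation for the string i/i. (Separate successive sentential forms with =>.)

E => E/L => L/L => F/L => i/L => i/F => i/i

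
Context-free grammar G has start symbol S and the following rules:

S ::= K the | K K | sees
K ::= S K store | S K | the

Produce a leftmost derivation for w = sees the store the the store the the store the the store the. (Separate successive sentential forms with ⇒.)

S ⇒ K the ⇒ S K store the ⇒ K the K store the ⇒ S K store the K store the ⇒ K K K store the K store the ⇒ S K store K K store the K store the ⇒ K the K store K K store the K store the ⇒ S K store the K store K K store the K store the ⇒ sees K store the K store K K store the K store the ⇒ sees the store the K store K K store the K store the ⇒ sees the store the the store K K store the K store the ⇒ sees the store the the store the K store the K store the ⇒ sees the store the the store the the store the K store the ⇒ sees the store the the store the the store the the store the

S ⇒ K the   [S ::= K the]
K the ⇒ S K store the   [K ::= S K store]
S K store the ⇒ K the K store the   [S ::= K the]
K the K store the ⇒ S K store the K store the   [K ::= S K store]
S K store the K store the ⇒ K K K store the K store the   [S ::= K K]
K K K store the K store the ⇒ S K store K K store the K store the   [K ::= S K store]
S K store K K store the K store the ⇒ K the K store K K store the K store the   [S ::= K the]
K the K store K K store the K store the ⇒ S K store the K store K K store the K store the   [K ::= S K store]
S K store the K store K K store the K store the ⇒ sees K store the K store K K store the K store the   [S ::= sees]
sees K store the K store K K store the K store the ⇒ sees the store the K store K K store the K store the   [K ::= the]
sees the store the K store K K store the K store the ⇒ sees the store the the store K K store the K store the   [K ::= the]
sees the store the the store K K store the K store the ⇒ sees the store the the store the K store the K store the   [K ::= the]
sees the store the the store the K store the K store the ⇒ sees the store the the store the the store the K store the   [K ::= the]
sees the store the the store the the store the K store the ⇒ sees the store the the store the the store the the store the   [K ::= the]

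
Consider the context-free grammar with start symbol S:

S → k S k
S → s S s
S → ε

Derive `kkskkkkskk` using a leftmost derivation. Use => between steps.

S => kSk   [S → k S k]
kSk => kkSkk   [S → k S k]
kkSkk => kksSskk   [S → s S s]
kksSskk => kkskSkskk   [S → k S k]
kkskSkskk => kkskkSkkskk   [S → k S k]
kkskkSkkskk => kkskkkkskk   [S → ε]

S => kSk => kkSkk => kksSskk => kkskSkskk => kkskkSkkskk => kkskkkkskk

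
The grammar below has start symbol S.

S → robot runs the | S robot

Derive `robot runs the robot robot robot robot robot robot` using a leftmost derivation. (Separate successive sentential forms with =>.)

S => S robot => S robot robot => S robot robot robot => S robot robot robot robot => S robot robot robot robot robot => S robot robot robot robot robot robot => robot runs the robot robot robot robot robot robot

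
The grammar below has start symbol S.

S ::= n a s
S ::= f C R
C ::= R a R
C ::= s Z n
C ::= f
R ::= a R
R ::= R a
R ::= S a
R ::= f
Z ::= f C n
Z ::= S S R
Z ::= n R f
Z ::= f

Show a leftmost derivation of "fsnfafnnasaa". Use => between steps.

S => fCR   [S ::= f C R]
fCR => fsZnR   [C ::= s Z n]
fsZnR => fsnRfnR   [Z ::= n R f]
fsnRfnR => fsnRafnR   [R ::= R a]
fsnRafnR => fsnfafnR   [R ::= f]
fsnfafnR => fsnfafnRa   [R ::= R a]
fsnfafnRa => fsnfafnSaa   [R ::= S a]
fsnfafnSaa => fsnfafnnasaa   [S ::= n a s]

S=>fCR=>fsZnR=>fsnRfnR=>fsnRafnR=>fsnfafnR=>fsnfafnRa=>fsnfafnSaa=>fsnfafnnasaa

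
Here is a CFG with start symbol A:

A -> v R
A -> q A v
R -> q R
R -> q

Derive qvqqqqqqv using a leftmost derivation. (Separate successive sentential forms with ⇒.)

A ⇒ qAv   [A -> q A v]
qAv ⇒ qvRv   [A -> v R]
qvRv ⇒ qvqRv   [R -> q R]
qvqRv ⇒ qvqqRv   [R -> q R]
qvqqRv ⇒ qvqqqRv   [R -> q R]
qvqqqRv ⇒ qvqqqqRv   [R -> q R]
qvqqqqRv ⇒ qvqqqqqRv   [R -> q R]
qvqqqqqRv ⇒ qvqqqqqqv   [R -> q]

A ⇒ qAv ⇒ qvRv ⇒ qvqRv ⇒ qvqqRv ⇒ qvqqqRv ⇒ qvqqqqRv ⇒ qvqqqqqRv ⇒ qvqqqqqqv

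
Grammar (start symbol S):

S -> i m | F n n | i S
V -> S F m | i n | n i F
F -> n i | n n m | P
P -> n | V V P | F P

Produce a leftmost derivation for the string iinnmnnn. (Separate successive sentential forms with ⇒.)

S ⇒ iS   [S -> i S]
iS ⇒ iiS   [S -> i S]
iiS ⇒ iiFnn   [S -> F n n]
iiFnn ⇒ iiPnn   [F -> P]
iiPnn ⇒ iiFPnn   [P -> F P]
iiFPnn ⇒ iinnmPnn   [F -> n n m]
iinnmPnn ⇒ iinnmnnn   [P -> n]

S ⇒ iS ⇒ iiS ⇒ iiFnn ⇒ iiPnn ⇒ iiFPnn ⇒ iinnmPnn ⇒ iinnmnnn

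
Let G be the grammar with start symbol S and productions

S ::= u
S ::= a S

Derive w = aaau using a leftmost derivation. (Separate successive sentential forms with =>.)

S=>aS=>aaS=>aaaS=>aaau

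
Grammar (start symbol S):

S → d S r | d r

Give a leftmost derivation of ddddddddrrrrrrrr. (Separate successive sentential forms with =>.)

S => dSr => ddSrr => dddSrrr => ddddSrrrr => dddddSrrrrr => ddddddSrrrrrr => dddddddSrrrrrrr => ddddddddrrrrrrrr

S => dSr   [S → d S r]
dSr => ddSrr   [S → d S r]
ddSrr => dddSrrr   [S → d S r]
dddSrrr => ddddSrrrr   [S → d S r]
ddddSrrrr => dddddSrrrrr   [S → d S r]
dddddSrrrrr => ddddddSrrrrrr   [S → d S r]
ddddddSrrrrrr => dddddddSrrrrrrr   [S → d S r]
dddddddSrrrrrrr => ddddddddrrrrrrrr   [S → d r]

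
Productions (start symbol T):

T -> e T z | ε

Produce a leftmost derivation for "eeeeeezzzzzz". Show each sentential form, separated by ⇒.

T⇒eTz⇒eeTzz⇒eeeTzzz⇒eeeeTzzzz⇒eeeeeTzzzzz⇒eeeeeeTzzzzzz⇒eeeeeezzzzzz

T ⇒ eTz   [T -> e T z]
eTz ⇒ eeTzz   [T -> e T z]
eeTzz ⇒ eeeTzzz   [T -> e T z]
eeeTzzz ⇒ eeeeTzzzz   [T -> e T z]
eeeeTzzzz ⇒ eeeeeTzzzzz   [T -> e T z]
eeeeeTzzzzz ⇒ eeeeeeTzzzzzz   [T -> e T z]
eeeeeeTzzzzzz ⇒ eeeeeezzzzzz   [T -> ε]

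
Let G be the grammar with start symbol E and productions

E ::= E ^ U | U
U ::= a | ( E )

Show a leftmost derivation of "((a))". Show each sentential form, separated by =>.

E => U => (E) => (U) => ((E)) => ((U)) => ((a))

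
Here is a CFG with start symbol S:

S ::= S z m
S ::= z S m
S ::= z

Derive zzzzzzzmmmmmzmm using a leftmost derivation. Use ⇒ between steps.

S⇒zSm⇒zSzmm⇒zzSmzmm⇒zzzSmmzmm⇒zzzzSmmmzmm⇒zzzzzSmmmmzmm⇒zzzzzzSmmmmmzmm⇒zzzzzzzmmmmmzmm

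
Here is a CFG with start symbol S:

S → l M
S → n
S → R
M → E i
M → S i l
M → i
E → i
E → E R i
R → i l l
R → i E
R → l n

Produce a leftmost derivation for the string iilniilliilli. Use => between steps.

S => R => iE => iERi => iERiRi => iERiRiRi => iiRiRiRi => iilniRiRi => iilniilliRi => iilniilliilli

S => R   [S → R]
R => iE   [R → i E]
iE => iERi   [E → E R i]
iERi => iERiRi   [E → E R i]
iERiRi => iERiRiRi   [E → E R i]
iERiRiRi => iiRiRiRi   [E → i]
iiRiRiRi => iilniRiRi   [R → l n]
iilniRiRi => iilniilliRi   [R → i l l]
iilniilliRi => iilniilliilli   [R → i l l]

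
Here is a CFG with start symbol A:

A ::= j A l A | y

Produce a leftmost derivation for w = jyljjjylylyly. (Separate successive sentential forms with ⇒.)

A ⇒ jAlA   [A ::= j A l A]
jAlA ⇒ jylA   [A ::= y]
jylA ⇒ jyljAlA   [A ::= j A l A]
jyljAlA ⇒ jyljjAlAlA   [A ::= j A l A]
jyljjAlAlA ⇒ jyljjjAlAlAlA   [A ::= j A l A]
jyljjjAlAlAlA ⇒ jyljjjylAlAlA   [A ::= y]
jyljjjylAlAlA ⇒ jyljjjylylAlA   [A ::= y]
jyljjjylylAlA ⇒ jyljjjylylylA   [A ::= y]
jyljjjylylylA ⇒ jyljjjylylyly   [A ::= y]

A ⇒ jAlA ⇒ jylA ⇒ jyljAlA ⇒ jyljjAlAlA ⇒ jyljjjAlAlAlA ⇒ jyljjjylAlAlA ⇒ jyljjjylylAlA ⇒ jyljjjylylylA ⇒ jyljjjylylyly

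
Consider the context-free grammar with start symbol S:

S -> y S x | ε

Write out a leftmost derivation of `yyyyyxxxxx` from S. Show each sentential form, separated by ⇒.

S ⇒ ySx ⇒ yySxx ⇒ yyySxxx ⇒ yyyySxxxx ⇒ yyyyySxxxxx ⇒ yyyyyxxxxx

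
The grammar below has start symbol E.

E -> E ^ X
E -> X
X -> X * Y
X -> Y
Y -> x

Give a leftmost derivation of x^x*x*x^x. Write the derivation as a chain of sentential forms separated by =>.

E => E^X => E^X^X => X^X^X => Y^X^X => x^X^X => x^X*Y^X => x^X*Y*Y^X => x^Y*Y*Y^X => x^x*Y*Y^X => x^x*x*Y^X => x^x*x*x^X => x^x*x*x^Y => x^x*x*x^x

E => E^X   [E -> E ^ X]
E^X => E^X^X   [E -> E ^ X]
E^X^X => X^X^X   [E -> X]
X^X^X => Y^X^X   [X -> Y]
Y^X^X => x^X^X   [Y -> x]
x^X^X => x^X*Y^X   [X -> X * Y]
x^X*Y^X => x^X*Y*Y^X   [X -> X * Y]
x^X*Y*Y^X => x^Y*Y*Y^X   [X -> Y]
x^Y*Y*Y^X => x^x*Y*Y^X   [Y -> x]
x^x*Y*Y^X => x^x*x*Y^X   [Y -> x]
x^x*x*Y^X => x^x*x*x^X   [Y -> x]
x^x*x*x^X => x^x*x*x^Y   [X -> Y]
x^x*x*x^Y => x^x*x*x^x   [Y -> x]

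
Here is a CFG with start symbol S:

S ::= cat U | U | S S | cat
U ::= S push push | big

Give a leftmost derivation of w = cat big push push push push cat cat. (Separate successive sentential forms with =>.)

S => S S   [S ::= S S]
S S => S S S   [S ::= S S]
S S S => U S S   [S ::= U]
U S S => S push push S S   [U ::= S push push]
S push push S S => U push push S S   [S ::= U]
U push push S S => S push push push push S S   [U ::= S push push]
S push push push push S S => S S push push push push S S   [S ::= S S]
S S push push push push S S => cat S push push push push S S   [S ::= cat]
cat S push push push push S S => cat U push push push push S S   [S ::= U]
cat U push push push push S S => cat big push push push push S S   [U ::= big]
cat big push push push push S S => cat big push push push push cat S   [S ::= cat]
cat big push push push push cat S => cat big push push push push cat cat   [S ::= cat]

S => S S => S S S => U S S => S push push S S => U push push S S => S push push push push S S => S S push push push push S S => cat S push push push push S S => cat U push push push push S S => cat big push push push push S S => cat big push push push push cat S => cat big push push push push cat cat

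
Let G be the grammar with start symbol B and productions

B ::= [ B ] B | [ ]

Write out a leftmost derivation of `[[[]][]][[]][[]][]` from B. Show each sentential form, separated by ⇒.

B⇒[B]B⇒[[B]B]B⇒[[[]]B]B⇒[[[]][]]B⇒[[[]][]][B]B⇒[[[]][]][[]]B⇒[[[]][]][[]][B]B⇒[[[]][]][[]][[]]B⇒[[[]][]][[]][[]][]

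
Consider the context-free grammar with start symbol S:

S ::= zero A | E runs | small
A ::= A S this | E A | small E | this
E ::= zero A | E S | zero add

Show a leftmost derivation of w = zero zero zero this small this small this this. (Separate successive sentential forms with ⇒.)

S ⇒ zero A ⇒ zero E A ⇒ zero zero A A ⇒ zero zero A S this A ⇒ zero zero E A S this A ⇒ zero zero E S A S this A ⇒ zero zero zero A S A S this A ⇒ zero zero zero this S A S this A ⇒ zero zero zero this small A S this A ⇒ zero zero zero this small this S this A ⇒ zero zero zero this small this small this A ⇒ zero zero zero this small this small this this

S ⇒ zero A   [S ::= zero A]
zero A ⇒ zero E A   [A ::= E A]
zero E A ⇒ zero zero A A   [E ::= zero A]
zero zero A A ⇒ zero zero A S this A   [A ::= A S this]
zero zero A S this A ⇒ zero zero E A S this A   [A ::= E A]
zero zero E A S this A ⇒ zero zero E S A S this A   [E ::= E S]
zero zero E S A S this A ⇒ zero zero zero A S A S this A   [E ::= zero A]
zero zero zero A S A S this A ⇒ zero zero zero this S A S this A   [A ::= this]
zero zero zero this S A S this A ⇒ zero zero zero this small A S this A   [S ::= small]
zero zero zero this small A S this A ⇒ zero zero zero this small this S this A   [A ::= this]
zero zero zero this small this S this A ⇒ zero zero zero this small this small this A   [S ::= small]
zero zero zero this small this small this A ⇒ zero zero zero this small this small this this   [A ::= this]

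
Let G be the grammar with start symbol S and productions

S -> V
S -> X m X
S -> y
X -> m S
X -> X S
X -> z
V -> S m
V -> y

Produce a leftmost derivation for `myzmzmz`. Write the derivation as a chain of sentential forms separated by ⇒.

S ⇒ XmX   [S -> X m X]
XmX ⇒ XSmX   [X -> X S]
XSmX ⇒ mSSmX   [X -> m S]
mSSmX ⇒ mVSmX   [S -> V]
mVSmX ⇒ mySmX   [V -> y]
mySmX ⇒ myXmXmX   [S -> X m X]
myXmXmX ⇒ myzmXmX   [X -> z]
myzmXmX ⇒ myzmzmX   [X -> z]
myzmzmX ⇒ myzmzmz   [X -> z]

S⇒XmX⇒XSmX⇒mSSmX⇒mVSmX⇒mySmX⇒myXmXmX⇒myzmXmX⇒myzmzmX⇒myzmzmz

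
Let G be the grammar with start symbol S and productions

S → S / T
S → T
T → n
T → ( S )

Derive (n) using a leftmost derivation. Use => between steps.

S => T   [S → T]
T => (S)   [T → ( S )]
(S) => (T)   [S → T]
(T) => (n)   [T → n]

S=>T=>(S)=>(T)=>(n)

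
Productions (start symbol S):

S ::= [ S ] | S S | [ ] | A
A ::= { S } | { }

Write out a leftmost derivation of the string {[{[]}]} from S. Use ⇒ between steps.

S ⇒ A   [S ::= A]
A ⇒ {S}   [A ::= { S }]
{S} ⇒ {[S]}   [S ::= [ S ]]
{[S]} ⇒ {[A]}   [S ::= A]
{[A]} ⇒ {[{S}]}   [A ::= { S }]
{[{S}]} ⇒ {[{[]}]}   [S ::= [ ]]

S ⇒ A ⇒ {S} ⇒ {[S]} ⇒ {[A]} ⇒ {[{S}]} ⇒ {[{[]}]}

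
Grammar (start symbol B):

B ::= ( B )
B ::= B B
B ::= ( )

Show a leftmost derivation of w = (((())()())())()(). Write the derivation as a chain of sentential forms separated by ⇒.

B⇒BB⇒BBB⇒(B)BB⇒(BB)BB⇒((B)B)BB⇒((BB)B)BB⇒((BBB)B)BB⇒(((B)BB)B)BB⇒(((())BB)B)BB⇒(((())()B)B)BB⇒(((())()())B)BB⇒(((())()())())BB⇒(((())()())())()B⇒(((())()())())()()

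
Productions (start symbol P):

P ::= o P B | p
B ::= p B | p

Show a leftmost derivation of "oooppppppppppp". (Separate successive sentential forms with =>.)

P => oPB   [P ::= o P B]
oPB => ooPBB   [P ::= o P B]
ooPBB => oooPBBB   [P ::= o P B]
oooPBBB => ooopBBB   [P ::= p]
ooopBBB => oooppBBB   [B ::= p B]
oooppBBB => ooopppBB   [B ::= p]
ooopppBB => oooppppBB   [B ::= p B]
oooppppBB => ooopppppBB   [B ::= p B]
ooopppppBB => oooppppppB   [B ::= p]
oooppppppB => ooopppppppB   [B ::= p B]
ooopppppppB => oooppppppppB   [B ::= p B]
oooppppppppB => ooopppppppppB   [B ::= p B]
ooopppppppppB => oooppppppppppB   [B ::= p B]
oooppppppppppB => oooppppppppppp   [B ::= p]

P => oPB => ooPBB => oooPBBB => ooopBBB => oooppBBB => ooopppBB => oooppppBB => ooopppppBB => oooppppppB => ooopppppppB => oooppppppppB => ooopppppppppB => oooppppppppppB => oooppppppppppp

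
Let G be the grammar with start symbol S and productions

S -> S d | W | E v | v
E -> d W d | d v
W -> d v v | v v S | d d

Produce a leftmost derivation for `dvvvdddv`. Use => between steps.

S => Ev => dWdv => dvvSdv => dvvSddv => dvvSdddv => dvvvdddv

S => Ev   [S -> E v]
Ev => dWdv   [E -> d W d]
dWdv => dvvSdv   [W -> v v S]
dvvSdv => dvvSddv   [S -> S d]
dvvSddv => dvvSdddv   [S -> S d]
dvvSdddv => dvvvdddv   [S -> v]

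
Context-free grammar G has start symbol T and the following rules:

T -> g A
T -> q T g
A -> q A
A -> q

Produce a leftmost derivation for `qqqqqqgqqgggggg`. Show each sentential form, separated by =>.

T=>qTg=>qqTgg=>qqqTggg=>qqqqTgggg=>qqqqqTggggg=>qqqqqqTgggggg=>qqqqqqgAgggggg=>qqqqqqgqAgggggg=>qqqqqqgqqgggggg

T => qTg   [T -> q T g]
qTg => qqTgg   [T -> q T g]
qqTgg => qqqTggg   [T -> q T g]
qqqTggg => qqqqTgggg   [T -> q T g]
qqqqTgggg => qqqqqTggggg   [T -> q T g]
qqqqqTggggg => qqqqqqTgggggg   [T -> q T g]
qqqqqqTgggggg => qqqqqqgAgggggg   [T -> g A]
qqqqqqgAgggggg => qqqqqqgqAgggggg   [A -> q A]
qqqqqqgqAgggggg => qqqqqqgqqgggggg   [A -> q]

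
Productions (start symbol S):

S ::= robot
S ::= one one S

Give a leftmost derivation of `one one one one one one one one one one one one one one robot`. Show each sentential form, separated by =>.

S => one one S => one one one one S => one one one one one one S => one one one one one one one one S => one one one one one one one one one one S => one one one one one one one one one one one one S => one one one one one one one one one one one one one one S => one one one one one one one one one one one one one one robot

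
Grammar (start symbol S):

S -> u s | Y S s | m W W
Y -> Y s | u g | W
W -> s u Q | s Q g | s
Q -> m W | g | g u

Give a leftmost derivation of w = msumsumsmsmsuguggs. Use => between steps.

S=>mWW=>msuQW=>msumWW=>msumsuQW=>msumsumWW=>msumsumsQgW=>msumsumsmWgW=>msumsumsmsQggW=>msumsumsmsmWggW=>msumsumsmsmsuQggW=>msumsumsmsmsuguggW=>msumsumsmsmsuguggs

S => mWW   [S -> m W W]
mWW => msuQW   [W -> s u Q]
msuQW => msumWW   [Q -> m W]
msumWW => msumsuQW   [W -> s u Q]
msumsuQW => msumsumWW   [Q -> m W]
msumsumWW => msumsumsQgW   [W -> s Q g]
msumsumsQgW => msumsumsmWgW   [Q -> m W]
msumsumsmWgW => msumsumsmsQggW   [W -> s Q g]
msumsumsmsQggW => msumsumsmsmWggW   [Q -> m W]
msumsumsmsmWggW => msumsumsmsmsuQggW   [W -> s u Q]
msumsumsmsmsuQggW => msumsumsmsmsuguggW   [Q -> g u]
msumsumsmsmsuguggW => msumsumsmsmsuguggs   [W -> s]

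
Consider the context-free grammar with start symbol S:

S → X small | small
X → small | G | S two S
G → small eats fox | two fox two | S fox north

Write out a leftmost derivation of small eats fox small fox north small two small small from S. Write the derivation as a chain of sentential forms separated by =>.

S => X small   [S → X small]
X small => S two S small   [X → S two S]
S two S small => X small two S small   [S → X small]
X small two S small => G small two S small   [X → G]
G small two S small => S fox north small two S small   [G → S fox north]
S fox north small two S small => X small fox north small two S small   [S → X small]
X small fox north small two S small => G small fox north small two S small   [X → G]
G small fox north small two S small => small eats fox small fox north small two S small   [G → small eats fox]
small eats fox small fox north small two S small => small eats fox small fox north small two small small   [S → small]

S => X small => S two S small => X small two S small => G small two S small => S fox north small two S small => X small fox north small two S small => G small fox north small two S small => small eats fox small fox north small two S small => small eats fox small fox north small two small small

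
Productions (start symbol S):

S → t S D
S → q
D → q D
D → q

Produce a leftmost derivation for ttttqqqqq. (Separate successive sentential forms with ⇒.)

S ⇒ tSD ⇒ ttSDD ⇒ tttSDDD ⇒ ttttSDDDD ⇒ ttttqDDDD ⇒ ttttqqDDD ⇒ ttttqqqDD ⇒ ttttqqqqD ⇒ ttttqqqqq

S ⇒ tSD   [S → t S D]
tSD ⇒ ttSDD   [S → t S D]
ttSDD ⇒ tttSDDD   [S → t S D]
tttSDDD ⇒ ttttSDDDD   [S → t S D]
ttttSDDDD ⇒ ttttqDDDD   [S → q]
ttttqDDDD ⇒ ttttqqDDD   [D → q]
ttttqqDDD ⇒ ttttqqqDD   [D → q]
ttttqqqDD ⇒ ttttqqqqD   [D → q]
ttttqqqqD ⇒ ttttqqqqq   [D → q]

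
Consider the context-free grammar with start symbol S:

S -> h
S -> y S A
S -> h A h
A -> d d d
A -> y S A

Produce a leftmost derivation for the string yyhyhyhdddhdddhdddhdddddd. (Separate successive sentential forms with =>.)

S => ySA   [S -> y S A]
ySA => yySAA   [S -> y S A]
yySAA => yyhAhAA   [S -> h A h]
yyhAhAA => yyhySAhAA   [A -> y S A]
yyhySAhAA => yyhyhAhAhAA   [S -> h A h]
yyhyhAhAhAA => yyhyhySAhAhAA   [A -> y S A]
yyhyhySAhAhAA => yyhyhyhAhAhAhAA   [S -> h A h]
yyhyhyhAhAhAhAA => yyhyhyhdddhAhAhAA   [A -> d d d]
yyhyhyhdddhAhAhAA => yyhyhyhdddhdddhAhAA   [A -> d d d]
yyhyhyhdddhdddhAhAA => yyhyhyhdddhdddhdddhAA   [A -> d d d]
yyhyhyhdddhdddhdddhAA => yyhyhyhdddhdddhdddhdddA   [A -> d d d]
yyhyhyhdddhdddhdddhdddA => yyhyhyhdddhdddhdddhdddddd   [A -> d d d]

S=>ySA=>yySAA=>yyhAhAA=>yyhySAhAA=>yyhyhAhAhAA=>yyhyhySAhAhAA=>yyhyhyhAhAhAhAA=>yyhyhyhdddhAhAhAA=>yyhyhyhdddhdddhAhAA=>yyhyhyhdddhdddhdddhAA=>yyhyhyhdddhdddhdddhdddA=>yyhyhyhdddhdddhdddhdddddd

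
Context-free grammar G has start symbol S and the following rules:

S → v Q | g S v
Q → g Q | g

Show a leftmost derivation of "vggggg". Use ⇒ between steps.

S ⇒ vQ   [S → v Q]
vQ ⇒ vgQ   [Q → g Q]
vgQ ⇒ vggQ   [Q → g Q]
vggQ ⇒ vgggQ   [Q → g Q]
vgggQ ⇒ vggggQ   [Q → g Q]
vggggQ ⇒ vggggg   [Q → g]

S ⇒ vQ ⇒ vgQ ⇒ vggQ ⇒ vgggQ ⇒ vggggQ ⇒ vggggg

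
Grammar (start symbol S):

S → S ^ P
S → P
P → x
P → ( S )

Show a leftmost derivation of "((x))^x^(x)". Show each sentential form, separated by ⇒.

S ⇒ S^P   [S → S ^ P]
S^P ⇒ S^P^P   [S → S ^ P]
S^P^P ⇒ P^P^P   [S → P]
P^P^P ⇒ (S)^P^P   [P → ( S )]
(S)^P^P ⇒ (P)^P^P   [S → P]
(P)^P^P ⇒ ((S))^P^P   [P → ( S )]
((S))^P^P ⇒ ((P))^P^P   [S → P]
((P))^P^P ⇒ ((x))^P^P   [P → x]
((x))^P^P ⇒ ((x))^x^P   [P → x]
((x))^x^P ⇒ ((x))^x^(S)   [P → ( S )]
((x))^x^(S) ⇒ ((x))^x^(P)   [S → P]
((x))^x^(P) ⇒ ((x))^x^(x)   [P → x]

S⇒S^P⇒S^P^P⇒P^P^P⇒(S)^P^P⇒(P)^P^P⇒((S))^P^P⇒((P))^P^P⇒((x))^P^P⇒((x))^x^P⇒((x))^x^(S)⇒((x))^x^(P)⇒((x))^x^(x)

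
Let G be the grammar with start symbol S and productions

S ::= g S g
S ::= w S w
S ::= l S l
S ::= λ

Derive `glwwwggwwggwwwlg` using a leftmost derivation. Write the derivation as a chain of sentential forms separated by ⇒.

S ⇒ gSg ⇒ glSlg ⇒ glwSwlg ⇒ glwwSwwlg ⇒ glwwwSwwwlg ⇒ glwwwgSgwwwlg ⇒ glwwwggSggwwwlg ⇒ glwwwggwSwggwwwlg ⇒ glwwwggwwggwwwlg

S ⇒ gSg   [S ::= g S g]
gSg ⇒ glSlg   [S ::= l S l]
glSlg ⇒ glwSwlg   [S ::= w S w]
glwSwlg ⇒ glwwSwwlg   [S ::= w S w]
glwwSwwlg ⇒ glwwwSwwwlg   [S ::= w S w]
glwwwSwwwlg ⇒ glwwwgSgwwwlg   [S ::= g S g]
glwwwgSgwwwlg ⇒ glwwwggSggwwwlg   [S ::= g S g]
glwwwggSggwwwlg ⇒ glwwwggwSwggwwwlg   [S ::= w S w]
glwwwggwSwggwwwlg ⇒ glwwwggwwggwwwlg   [S ::= λ]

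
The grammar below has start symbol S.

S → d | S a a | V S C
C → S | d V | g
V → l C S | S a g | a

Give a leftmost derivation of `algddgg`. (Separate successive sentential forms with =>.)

S => VSC   [S → V S C]
VSC => aSC   [V → a]
aSC => aVSCC   [S → V S C]
aVSCC => alCSSCC   [V → l C S]
alCSSCC => algSSCC   [C → g]
algSSCC => algdSCC   [S → d]
algdSCC => algddCC   [S → d]
algddCC => algddgC   [C → g]
algddgC => algddgg   [C → g]

S => VSC => aSC => aVSCC => alCSSCC => algSSCC => algdSCC => algddCC => algddgC => algddgg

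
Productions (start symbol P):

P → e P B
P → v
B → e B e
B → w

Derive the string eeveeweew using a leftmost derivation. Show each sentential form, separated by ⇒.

P ⇒ ePB   [P → e P B]
ePB ⇒ eePBB   [P → e P B]
eePBB ⇒ eevBB   [P → v]
eevBB ⇒ eeveBeB   [B → e B e]
eeveBeB ⇒ eeveeBeeB   [B → e B e]
eeveeBeeB ⇒ eeveeweeB   [B → w]
eeveeweeB ⇒ eeveeweew   [B → w]

P⇒ePB⇒eePBB⇒eevBB⇒eeveBeB⇒eeveeBeeB⇒eeveeweeB⇒eeveeweew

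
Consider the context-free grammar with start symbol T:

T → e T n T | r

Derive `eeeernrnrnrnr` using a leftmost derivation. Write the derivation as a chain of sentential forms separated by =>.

T=>eTnT=>eeTnTnT=>eeeTnTnTnT=>eeeeTnTnTnTnT=>eeeernTnTnTnT=>eeeernrnTnTnT=>eeeernrnrnTnT=>eeeernrnrnrnT=>eeeernrnrnrnr

T => eTnT   [T → e T n T]
eTnT => eeTnTnT   [T → e T n T]
eeTnTnT => eeeTnTnTnT   [T → e T n T]
eeeTnTnTnT => eeeeTnTnTnTnT   [T → e T n T]
eeeeTnTnTnTnT => eeeernTnTnTnT   [T → r]
eeeernTnTnTnT => eeeernrnTnTnT   [T → r]
eeeernrnTnTnT => eeeernrnrnTnT   [T → r]
eeeernrnrnTnT => eeeernrnrnrnT   [T → r]
eeeernrnrnrnT => eeeernrnrnrnr   [T → r]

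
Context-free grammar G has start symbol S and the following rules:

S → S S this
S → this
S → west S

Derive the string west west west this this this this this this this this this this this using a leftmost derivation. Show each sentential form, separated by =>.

S => S S this => west S S this => west west S S this => west west S S this S this => west west S S this S this S this => west west S S this S this S this S this => west west S S this S this S this S this S this => west west west S S this S this S this S this S this => west west west this S this S this S this S this S this => west west west this this this S this S this S this S this => west west west this this this this this S this S this S this => west west west this this this this this this this S this S this => west west west this this this this this this this this this S this => west west west this this this this this this this this this this this

S => S S this   [S → S S this]
S S this => west S S this   [S → west S]
west S S this => west west S S this   [S → west S]
west west S S this => west west S S this S this   [S → S S this]
west west S S this S this => west west S S this S this S this   [S → S S this]
west west S S this S this S this => west west S S this S this S this S this   [S → S S this]
west west S S this S this S this S this => west west S S this S this S this S this S this   [S → S S this]
west west S S this S this S this S this S this => west west west S S this S this S this S this S this   [S → west S]
west west west S S this S this S this S this S this => west west west this S this S this S this S this S this   [S → this]
west west west this S this S this S this S this S this => west west west this this this S this S this S this S this   [S → this]
west west west this this this S this S this S this S this => west west west this this this this this S this S this S this   [S → this]
west west west this this this this this S this S this S this => west west west this this this this this this this S this S this   [S → this]
west west west this this this this this this this S this S this => west west west this this this this this this this this this S this   [S → this]
west west west this this this this this this this this this S this => west west west this this this this this this this this this this this   [S → this]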